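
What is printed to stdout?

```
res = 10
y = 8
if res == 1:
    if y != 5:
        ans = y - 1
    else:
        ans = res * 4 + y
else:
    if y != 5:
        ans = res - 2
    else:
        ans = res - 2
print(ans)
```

res=10, y=8
res == 1 is False; y != 5 is True
→ ans = res - 2 = 8

8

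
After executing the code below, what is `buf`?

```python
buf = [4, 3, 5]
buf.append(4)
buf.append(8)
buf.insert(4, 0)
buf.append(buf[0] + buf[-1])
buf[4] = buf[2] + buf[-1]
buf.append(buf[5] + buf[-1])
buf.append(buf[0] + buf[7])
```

[4, 3, 5, 4, 17, 8, 12, 20, 24]

append 4 → [4, 3, 5, 4]
append 8 → [4, 3, 5, 4, 8]
insert 0 at 4 → [4, 3, 5, 4, 0, 8]
append buf[0]+buf[-1] = 4+8 = 12 → [4, 3, 5, 4, 0, 8, 12]
buf[4] = buf[2]+buf[-1] = 5+12 = 17 → [4, 3, 5, 4, 17, 8, 12]
append buf[5]+buf[-1] = 8+12 = 20 → [4, 3, 5, 4, 17, 8, 12, 20]
append buf[0]+buf[7] = 4+20 = 24 → [4, 3, 5, 4, 17, 8, 12, 20, 24]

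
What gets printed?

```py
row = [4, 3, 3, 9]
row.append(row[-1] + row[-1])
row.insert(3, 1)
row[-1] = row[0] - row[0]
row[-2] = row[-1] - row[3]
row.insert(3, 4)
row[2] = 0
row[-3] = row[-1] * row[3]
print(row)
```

[4, 3, 0, 4, 0, -1, 0]

append row[-1]+row[-1] = 9+9 = 18 → [4, 3, 3, 9, 18]
insert 1 at 3 → [4, 3, 3, 1, 9, 18]
row[-1] = row[0]-row[0] = 4-4 = 0 → [4, 3, 3, 1, 9, 0]
row[-2] = row[-1]-row[3] = 0-1 = -1 → [4, 3, 3, 1, -1, 0]
insert 4 at 3 → [4, 3, 3, 4, 1, -1, 0]
row[2] = 0 → [4, 3, 0, 4, 1, -1, 0]
row[-3] = row[-1]*row[3] = 0*4 = 0 → [4, 3, 0, 4, 0, -1, 0]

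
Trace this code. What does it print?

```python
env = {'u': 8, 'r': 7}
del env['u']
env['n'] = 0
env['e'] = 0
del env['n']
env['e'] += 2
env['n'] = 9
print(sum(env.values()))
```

del 'u' → {'r': 7}
env['n'] = 0 → {'r': 7, 'n': 0}
env['e'] = 0 → {'r': 7, 'n': 0, 'e': 0}
del 'n' → {'r': 7, 'e': 0}
env['e'] = 0+2 = 2 → {'r': 7, 'e': 2}
env['n'] = 9 → {'r': 7, 'e': 2, 'n': 9}
sum of values = 18

18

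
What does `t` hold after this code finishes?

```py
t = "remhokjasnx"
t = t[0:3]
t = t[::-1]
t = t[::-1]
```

slice [0:3] → 'rem'
reverse → 'mer'
reverse → 'rem'

'rem'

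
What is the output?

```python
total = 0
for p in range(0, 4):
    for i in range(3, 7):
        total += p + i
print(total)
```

96

p=0,i=3: total = 0+3 = 3
p=0,i=4: total = 3+4 = 7
p=0,i=5: total = 7+5 = 12
p=0,i=6: total = 12+6 = 18
p=1,i=3: total = 18+4 = 22
p=1,i=4: total = 22+5 = 27
p=1,i=5: total = 27+6 = 33
p=1,i=6: total = 33+7 = 40
p=2,i=3: total = 40+5 = 45
p=2,i=4: total = 45+6 = 51
p=2,i=5: total = 51+7 = 58
p=2,i=6: total = 58+8 = 66
p=3,i=3: total = 66+6 = 72
p=3,i=4: total = 72+7 = 79
p=3,i=5: total = 79+8 = 87
p=3,i=6: total = 87+9 = 96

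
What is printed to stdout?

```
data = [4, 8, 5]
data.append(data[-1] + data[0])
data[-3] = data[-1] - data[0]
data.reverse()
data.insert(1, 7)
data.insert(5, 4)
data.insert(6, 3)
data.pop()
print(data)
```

append data[-1]+data[0] = 5+4 = 9 → [4, 8, 5, 9]
data[-3] = data[-1]-data[0] = 9-4 = 5 → [4, 5, 5, 9]
reverse → [9, 5, 5, 4]
insert 7 at 1 → [9, 7, 5, 5, 4]
insert 4 at 5 → [9, 7, 5, 5, 4, 4]
insert 3 at 6 → [9, 7, 5, 5, 4, 4, 3]
pop() removes 3 → [9, 7, 5, 5, 4, 4]

[9, 7, 5, 5, 4, 4]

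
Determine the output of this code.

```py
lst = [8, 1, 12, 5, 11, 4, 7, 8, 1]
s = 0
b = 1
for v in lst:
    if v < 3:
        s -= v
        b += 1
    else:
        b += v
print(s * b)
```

-116

v=8: not <3; b=9
v=1: <3, s = 0-1 = -1; b=10
v=12: not <3; b=22
v=5: not <3; b=27
v=11: not <3; b=38
v=4: not <3; b=42
v=7: not <3; b=49
v=8: not <3; b=57
v=1: <3, s = (-1)-1 = -2; b=58
s*b = (-2)*58 = -116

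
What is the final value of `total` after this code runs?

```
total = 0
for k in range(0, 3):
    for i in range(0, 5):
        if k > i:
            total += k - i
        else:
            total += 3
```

k=0,i=0: not 0>0, total = 0+3 = 3
k=0,i=1: not 0>1, total = 3+3 = 6
k=0,i=2: not 0>2, total = 6+3 = 9
k=0,i=3: not 0>3, total = 9+3 = 12
k=0,i=4: not 0>4, total = 12+3 = 15
k=1,i=0: 1>0, total = 15+1 = 16
k=1,i=1: not 1>1, total = 16+3 = 19
k=1,i=2: not 1>2, total = 19+3 = 22
k=1,i=3: not 1>3, total = 22+3 = 25
k=1,i=4: not 1>4, total = 25+3 = 28
k=2,i=0: 2>0, total = 28+2 = 30
k=2,i=1: 2>1, total = 30+1 = 31
k=2,i=2: not 2>2, total = 31+3 = 34
k=2,i=3: not 2>3, total = 34+3 = 37
k=2,i=4: not 2>4, total = 37+3 = 40

40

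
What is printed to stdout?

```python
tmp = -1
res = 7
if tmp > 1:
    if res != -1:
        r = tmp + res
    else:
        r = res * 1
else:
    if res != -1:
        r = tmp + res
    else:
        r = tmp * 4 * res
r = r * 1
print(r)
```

6

tmp=-1, res=7
tmp > 1 is False; res != -1 is True
→ r = tmp + res = 6
r = 6*1 = 6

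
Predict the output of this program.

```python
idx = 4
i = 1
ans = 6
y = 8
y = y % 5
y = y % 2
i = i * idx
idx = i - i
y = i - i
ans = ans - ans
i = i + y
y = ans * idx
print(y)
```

y = 8%5 = 3
y = 3%2 = 1
i = 1*4 = 4
idx = 4-4 = 0
y = 4-4 = 0
ans = 6-6 = 0
i = 4+0 = 4
y = 0*0 = 0

0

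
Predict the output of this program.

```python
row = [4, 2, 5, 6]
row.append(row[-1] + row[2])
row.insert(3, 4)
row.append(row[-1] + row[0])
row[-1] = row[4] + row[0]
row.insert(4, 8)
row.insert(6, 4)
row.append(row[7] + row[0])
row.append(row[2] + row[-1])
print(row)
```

[4, 2, 5, 4, 8, 6, 4, 11, 10, 15, 20]

append row[-1]+row[2] = 6+5 = 11 → [4, 2, 5, 6, 11]
insert 4 at 3 → [4, 2, 5, 4, 6, 11]
append row[-1]+row[0] = 11+4 = 15 → [4, 2, 5, 4, 6, 11, 15]
row[-1] = row[4]+row[0] = 6+4 = 10 → [4, 2, 5, 4, 6, 11, 10]
insert 8 at 4 → [4, 2, 5, 4, 8, 6, 11, 10]
insert 4 at 6 → [4, 2, 5, 4, 8, 6, 4, 11, 10]
append row[7]+row[0] = 11+4 = 15 → [4, 2, 5, 4, 8, 6, 4, 11, 10, 15]
append row[2]+row[-1] = 5+15 = 20 → [4, 2, 5, 4, 8, 6, 4, 11, 10, 15, 20]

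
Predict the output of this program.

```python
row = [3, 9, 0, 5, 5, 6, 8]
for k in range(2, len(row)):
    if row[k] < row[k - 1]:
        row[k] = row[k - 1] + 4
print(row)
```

k=2: 0<9, row[2] = 9+4 = 13 → [3, 9, 13, 5, 5, 6, 8]
k=3: 5<13, row[3] = 13+4 = 17 → [3, 9, 13, 17, 5, 6, 8]
k=4: 5<17, row[4] = 17+4 = 21 → [3, 9, 13, 17, 21, 6, 8]
k=5: 6<21, row[5] = 21+4 = 25 → [3, 9, 13, 17, 21, 25, 8]
k=6: 8<25, row[6] = 25+4 = 29 → [3, 9, 13, 17, 21, 25, 29]

[3, 9, 13, 17, 21, 25, 29]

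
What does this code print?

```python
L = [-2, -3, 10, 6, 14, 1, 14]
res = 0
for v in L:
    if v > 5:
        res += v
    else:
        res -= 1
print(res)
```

41

v=-2: not >5, res = 0-1 = -1
v=-3: not >5, res = (-1)-1 = -2
v=10: >5, res = (-2)+10 = 8
v=6: >5, res = 8+6 = 14
v=14: >5, res = 14+14 = 28
v=1: not >5, res = 28-1 = 27
v=14: >5, res = 27+14 = 41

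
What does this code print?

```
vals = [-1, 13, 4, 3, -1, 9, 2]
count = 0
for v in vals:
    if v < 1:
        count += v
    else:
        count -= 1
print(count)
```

-7

v=-1: <1, count = 0+(-1) = -1
v=13: not <1, count = (-1)-1 = -2
v=4: not <1, count = (-2)-1 = -3
v=3: not <1, count = (-3)-1 = -4
v=-1: <1, count = (-4)+(-1) = -5
v=9: not <1, count = (-5)-1 = -6
v=2: not <1, count = (-6)-1 = -7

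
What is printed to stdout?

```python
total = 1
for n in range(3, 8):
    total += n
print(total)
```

26

n=3: total = 1+3 = 4
n=4: total = 4+4 = 8
n=5: total = 8+5 = 13
n=6: total = 13+6 = 19
n=7: total = 19+7 = 26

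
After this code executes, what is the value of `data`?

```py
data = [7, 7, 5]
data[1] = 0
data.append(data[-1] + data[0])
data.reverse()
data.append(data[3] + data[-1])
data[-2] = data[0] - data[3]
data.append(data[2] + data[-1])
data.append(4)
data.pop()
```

data[1] = 0 → [7, 0, 5]
append data[-1]+data[0] = 5+7 = 12 → [7, 0, 5, 12]
reverse → [12, 5, 0, 7]
append data[3]+data[-1] = 7+7 = 14 → [12, 5, 0, 7, 14]
data[-2] = data[0]-data[3] = 12-7 = 5 → [12, 5, 0, 5, 14]
append data[2]+data[-1] = 0+14 = 14 → [12, 5, 0, 5, 14, 14]
append 4 → [12, 5, 0, 5, 14, 14, 4]
pop() removes 4 → [12, 5, 0, 5, 14, 14]

[12, 5, 0, 5, 14, 14]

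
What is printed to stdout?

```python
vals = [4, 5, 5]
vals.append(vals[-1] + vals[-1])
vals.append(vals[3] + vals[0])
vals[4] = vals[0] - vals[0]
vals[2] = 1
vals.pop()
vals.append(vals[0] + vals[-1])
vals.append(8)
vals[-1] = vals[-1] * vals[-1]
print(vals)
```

[4, 5, 1, 10, 14, 64]

append vals[-1]+vals[-1] = 5+5 = 10 → [4, 5, 5, 10]
append vals[3]+vals[0] = 10+4 = 14 → [4, 5, 5, 10, 14]
vals[4] = vals[0]-vals[0] = 4-4 = 0 → [4, 5, 5, 10, 0]
vals[2] = 1 → [4, 5, 1, 10, 0]
pop() removes 0 → [4, 5, 1, 10]
append vals[0]+vals[-1] = 4+10 = 14 → [4, 5, 1, 10, 14]
append 8 → [4, 5, 1, 10, 14, 8]
vals[-1] = vals[-1]*vals[-1] = 8*8 = 64 → [4, 5, 1, 10, 14, 64]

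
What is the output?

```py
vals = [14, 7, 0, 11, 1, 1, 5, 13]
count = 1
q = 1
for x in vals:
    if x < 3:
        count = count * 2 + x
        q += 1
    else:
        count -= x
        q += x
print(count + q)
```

-165

x=14: not <3, count = 1-14 = -13; q=15
x=7: not <3, count = (-13)-7 = -20; q=22
x=0: <3, count = (-20)*2+0 = -40; q=23
x=11: not <3, count = (-40)-11 = -51; q=34
x=1: <3, count = (-51)*2+1 = -101; q=35
x=1: <3, count = (-101)*2+1 = -201; q=36
x=5: not <3, count = (-201)-5 = -206; q=41
x=13: not <3, count = (-206)-13 = -219; q=54
count+q = (-219)+54 = -165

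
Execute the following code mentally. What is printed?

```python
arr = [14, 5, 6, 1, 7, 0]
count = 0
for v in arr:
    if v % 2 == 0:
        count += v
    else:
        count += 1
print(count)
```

v=14: even, count = 0+14 = 14
v=5: not even, count = 14+1 = 15
v=6: even, count = 15+6 = 21
v=1: not even, count = 21+1 = 22
v=7: not even, count = 22+1 = 23
v=0: even, count = 23+0 = 23

23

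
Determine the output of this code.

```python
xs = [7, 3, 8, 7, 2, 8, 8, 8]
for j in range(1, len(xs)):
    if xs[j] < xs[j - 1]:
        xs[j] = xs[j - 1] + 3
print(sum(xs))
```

j=1: 3<7, xs[1] = 7+3 = 10 → [7, 10, 8, 7, 2, 8, 8, 8]
j=2: 8<10, xs[2] = 10+3 = 13 → [7, 10, 13, 7, 2, 8, 8, 8]
j=3: 7<13, xs[3] = 13+3 = 16 → [7, 10, 13, 16, 2, 8, 8, 8]
j=4: 2<16, xs[4] = 16+3 = 19 → [7, 10, 13, 16, 19, 8, 8, 8]
j=5: 8<19, xs[5] = 19+3 = 22 → [7, 10, 13, 16, 19, 22, 8, 8]
j=6: 8<22, xs[6] = 22+3 = 25 → [7, 10, 13, 16, 19, 22, 25, 8]
j=7: 8<25, xs[7] = 25+3 = 28 → [7, 10, 13, 16, 19, 22, 25, 28]
sum = 140

140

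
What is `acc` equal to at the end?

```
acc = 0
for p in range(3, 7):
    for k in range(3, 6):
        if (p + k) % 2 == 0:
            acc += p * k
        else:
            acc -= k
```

80

p=3,k=3: even sum, acc = 0+9 = 9
p=3,k=4: odd sum, acc = 9-4 = 5
p=3,k=5: even sum, acc = 5+15 = 20
p=4,k=3: odd sum, acc = 20-3 = 17
p=4,k=4: even sum, acc = 17+16 = 33
p=4,k=5: odd sum, acc = 33-5 = 28
p=5,k=3: even sum, acc = 28+15 = 43
p=5,k=4: odd sum, acc = 43-4 = 39
p=5,k=5: even sum, acc = 39+25 = 64
p=6,k=3: odd sum, acc = 64-3 = 61
p=6,k=4: even sum, acc = 61+24 = 85
p=6,k=5: odd sum, acc = 85-5 = 80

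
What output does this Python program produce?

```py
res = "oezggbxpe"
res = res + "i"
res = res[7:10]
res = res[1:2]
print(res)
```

e

+ 'i' → 'oezggbxpei'
slice [7:10] → 'pei'
slice [1:2] → 'e'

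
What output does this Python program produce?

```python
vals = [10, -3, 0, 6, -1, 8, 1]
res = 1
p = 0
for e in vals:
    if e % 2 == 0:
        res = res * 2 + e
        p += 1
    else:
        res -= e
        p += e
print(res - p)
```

e=10: even, res = 1*2+10 = 12; p=1
e=-3: not even, res = 12-(-3) = 15; p=-2
e=0: even, res = 15*2+0 = 30; p=-1
e=6: even, res = 30*2+6 = 66; p=0
e=-1: not even, res = 66-(-1) = 67; p=-1
e=8: even, res = 67*2+8 = 142; p=0
e=1: not even, res = 142-1 = 141; p=1
res-p = 141-1 = 140

140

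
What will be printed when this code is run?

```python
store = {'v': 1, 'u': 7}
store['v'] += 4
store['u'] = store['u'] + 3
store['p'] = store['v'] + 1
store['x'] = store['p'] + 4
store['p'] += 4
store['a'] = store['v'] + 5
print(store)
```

{'v': 5, 'u': 10, 'p': 10, 'x': 10, 'a': 10}

store['v'] = 1+4 = 5 → {'v': 5, 'u': 7}
store['u'] = store['u']+3 = 10 → {'v': 5, 'u': 10}
store['p'] = store['v']+1 = 6 → {'v': 5, 'u': 10, 'p': 6}
store['x'] = store['p']+4 = 10 → {'v': 5, 'u': 10, 'p': 6, 'x': 10}
store['p'] = 6+4 = 10 → {'v': 5, 'u': 10, 'p': 10, 'x': 10}
store['a'] = store['v']+5 = 10 → {'v': 5, 'u': 10, 'p': 10, 'x': 10, 'a': 10}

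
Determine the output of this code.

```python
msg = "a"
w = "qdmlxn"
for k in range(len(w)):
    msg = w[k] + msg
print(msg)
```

k=0: prepend 'q' → 'qa'
k=1: prepend 'd' → 'dqa'
k=2: prepend 'm' → 'mdqa'
k=3: prepend 'l' → 'lmdqa'
k=4: prepend 'x' → 'xlmdqa'
k=5: prepend 'n' → 'nxlmdqa'

nxlmdqa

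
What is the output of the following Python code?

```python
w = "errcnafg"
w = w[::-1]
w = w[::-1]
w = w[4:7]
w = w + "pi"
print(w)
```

reverse → 'gfancrre'
reverse → 'errcnafg'
slice [4:7] → 'naf'
+ 'pi' → 'nafpi'

nafpi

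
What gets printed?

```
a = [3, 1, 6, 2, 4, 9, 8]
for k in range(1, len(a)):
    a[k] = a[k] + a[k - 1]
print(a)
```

k=1: a[1] = 1+3 = 4 → [3, 4, 6, 2, 4, 9, 8]
k=2: a[2] = 6+4 = 10 → [3, 4, 10, 2, 4, 9, 8]
k=3: a[3] = 2+10 = 12 → [3, 4, 10, 12, 4, 9, 8]
k=4: a[4] = 4+12 = 16 → [3, 4, 10, 12, 16, 9, 8]
k=5: a[5] = 9+16 = 25 → [3, 4, 10, 12, 16, 25, 8]
k=6: a[6] = 8+25 = 33 → [3, 4, 10, 12, 16, 25, 33]

[3, 4, 10, 12, 16, 25, 33]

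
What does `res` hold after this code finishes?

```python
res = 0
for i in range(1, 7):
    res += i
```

21

i=1: res = 0+1 = 1
i=2: res = 1+2 = 3
i=3: res = 3+3 = 6
i=4: res = 6+4 = 10
i=5: res = 10+5 = 15
i=6: res = 15+6 = 21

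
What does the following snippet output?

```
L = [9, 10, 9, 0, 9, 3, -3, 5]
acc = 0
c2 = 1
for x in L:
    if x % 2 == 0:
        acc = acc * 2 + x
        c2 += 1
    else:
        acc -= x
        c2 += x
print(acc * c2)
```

-1680

x=9: not even, acc = 0-9 = -9; c2=10
x=10: even, acc = (-9)*2+10 = -8; c2=11
x=9: not even, acc = (-8)-9 = -17; c2=20
x=0: even, acc = (-17)*2+0 = -34; c2=21
x=9: not even, acc = (-34)-9 = -43; c2=30
x=3: not even, acc = (-43)-3 = -46; c2=33
x=-3: not even, acc = (-46)-(-3) = -43; c2=30
x=5: not even, acc = (-43)-5 = -48; c2=35
acc*c2 = (-48)*35 = -1680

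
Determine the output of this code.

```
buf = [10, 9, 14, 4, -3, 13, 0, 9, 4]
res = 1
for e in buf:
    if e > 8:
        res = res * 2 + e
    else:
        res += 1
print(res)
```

e=10: >8, res = 1*2+10 = 12
e=9: >8, res = 12*2+9 = 33
e=14: >8, res = 33*2+14 = 80
e=4: not >8, res = 80+1 = 81
e=-3: not >8, res = 81+1 = 82
e=13: >8, res = 82*2+13 = 177
e=0: not >8, res = 177+1 = 178
e=9: >8, res = 178*2+9 = 365
e=4: not >8, res = 365+1 = 366

366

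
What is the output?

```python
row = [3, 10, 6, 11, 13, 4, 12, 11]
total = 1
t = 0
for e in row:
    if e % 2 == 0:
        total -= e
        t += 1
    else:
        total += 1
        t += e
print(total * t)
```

e=3: not even, total = 1+1 = 2; t=3
e=10: even, total = 2-10 = -8; t=4
e=6: even, total = (-8)-6 = -14; t=5
e=11: not even, total = (-14)+1 = -13; t=16
e=13: not even, total = (-13)+1 = -12; t=29
e=4: even, total = (-12)-4 = -16; t=30
e=12: even, total = (-16)-12 = -28; t=31
e=11: not even, total = (-28)+1 = -27; t=42
total*t = (-27)*42 = -1134

-1134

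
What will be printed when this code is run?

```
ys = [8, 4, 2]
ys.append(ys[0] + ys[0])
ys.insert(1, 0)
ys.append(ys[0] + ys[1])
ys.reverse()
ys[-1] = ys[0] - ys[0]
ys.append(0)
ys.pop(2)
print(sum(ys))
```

28

append ys[0]+ys[0] = 8+8 = 16 → [8, 4, 2, 16]
insert 0 at 1 → [8, 0, 4, 2, 16]
append ys[0]+ys[1] = 8+0 = 8 → [8, 0, 4, 2, 16, 8]
reverse → [8, 16, 2, 4, 0, 8]
ys[-1] = ys[0]-ys[0] = 8-8 = 0 → [8, 16, 2, 4, 0, 0]
append 0 → [8, 16, 2, 4, 0, 0, 0]
pop(2) removes 2 → [8, 16, 4, 0, 0, 0]
sum = 28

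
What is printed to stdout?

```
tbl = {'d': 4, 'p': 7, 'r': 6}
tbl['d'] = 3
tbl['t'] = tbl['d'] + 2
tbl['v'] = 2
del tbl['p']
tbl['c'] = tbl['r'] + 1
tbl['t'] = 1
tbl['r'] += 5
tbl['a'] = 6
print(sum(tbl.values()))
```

tbl['d'] = 3 → {'d': 3, 'p': 7, 'r': 6}
tbl['t'] = tbl['d']+2 = 5 → {'d': 3, 'p': 7, 'r': 6, 't': 5}
tbl['v'] = 2 → {'d': 3, 'p': 7, 'r': 6, 't': 5, 'v': 2}
del 'p' → {'d': 3, 'r': 6, 't': 5, 'v': 2}
tbl['c'] = tbl['r']+1 = 7 → {'d': 3, 'r': 6, 't': 5, 'v': 2, 'c': 7}
tbl['t'] = 1 → {'d': 3, 'r': 6, 't': 1, 'v': 2, 'c': 7}
tbl['r'] = 6+5 = 11 → {'d': 3, 'r': 11, 't': 1, 'v': 2, 'c': 7}
tbl['a'] = 6 → {'d': 3, 'r': 11, 't': 1, 'v': 2, 'c': 7, 'a': 6}
sum of values = 30

30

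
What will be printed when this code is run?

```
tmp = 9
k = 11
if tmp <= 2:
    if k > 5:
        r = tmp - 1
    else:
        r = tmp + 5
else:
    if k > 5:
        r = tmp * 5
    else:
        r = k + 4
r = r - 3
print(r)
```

42

tmp=9, k=11
tmp <= 2 is False; k > 5 is True
→ r = tmp * 5 = 45
r = 45-3 = 42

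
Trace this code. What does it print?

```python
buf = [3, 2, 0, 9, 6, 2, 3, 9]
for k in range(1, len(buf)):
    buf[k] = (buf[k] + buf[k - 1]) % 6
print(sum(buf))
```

k=1: buf[1] = (2+3)%6 = 5 → [3, 5, 0, 9, 6, 2, 3, 9]
k=2: buf[2] = (0+5)%6 = 5 → [3, 5, 5, 9, 6, 2, 3, 9]
k=3: buf[3] = (9+5)%6 = 2 → [3, 5, 5, 2, 6, 2, 3, 9]
k=4: buf[4] = (6+2)%6 = 2 → [3, 5, 5, 2, 2, 2, 3, 9]
k=5: buf[5] = (2+2)%6 = 4 → [3, 5, 5, 2, 2, 4, 3, 9]
k=6: buf[6] = (3+4)%6 = 1 → [3, 5, 5, 2, 2, 4, 1, 9]
k=7: buf[7] = (9+1)%6 = 4 → [3, 5, 5, 2, 2, 4, 1, 4]
sum = 26

26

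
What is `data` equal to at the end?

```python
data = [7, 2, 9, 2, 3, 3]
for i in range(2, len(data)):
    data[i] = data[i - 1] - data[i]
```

[7, 2, -7, -9, -12, -15]

i=2: data[2] = 2-9 = -7 → [7, 2, -7, 2, 3, 3]
i=3: data[3] = (-7)-2 = -9 → [7, 2, -7, -9, 3, 3]
i=4: data[4] = (-9)-3 = -12 → [7, 2, -7, -9, -12, 3]
i=5: data[5] = (-12)-3 = -15 → [7, 2, -7, -9, -12, -15]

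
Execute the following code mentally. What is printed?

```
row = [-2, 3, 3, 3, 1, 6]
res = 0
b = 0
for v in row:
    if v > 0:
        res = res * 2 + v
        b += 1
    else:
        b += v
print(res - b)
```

89

v=-2: not >0; b=-2
v=3: >0, res = 0*2+3 = 3; b=-1
v=3: >0, res = 3*2+3 = 9; b=0
v=3: >0, res = 9*2+3 = 21; b=1
v=1: >0, res = 21*2+1 = 43; b=2
v=6: >0, res = 43*2+6 = 92; b=3
res-b = 92-3 = 89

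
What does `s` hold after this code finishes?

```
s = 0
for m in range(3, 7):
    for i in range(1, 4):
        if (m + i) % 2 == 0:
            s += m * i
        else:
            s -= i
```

40

m=3,i=1: even sum, s = 0+3 = 3
m=3,i=2: odd sum, s = 3-2 = 1
m=3,i=3: even sum, s = 1+9 = 10
m=4,i=1: odd sum, s = 10-1 = 9
m=4,i=2: even sum, s = 9+8 = 17
m=4,i=3: odd sum, s = 17-3 = 14
m=5,i=1: even sum, s = 14+5 = 19
m=5,i=2: odd sum, s = 19-2 = 17
m=5,i=3: even sum, s = 17+15 = 32
m=6,i=1: odd sum, s = 32-1 = 31
m=6,i=2: even sum, s = 31+12 = 43
m=6,i=3: odd sum, s = 43-3 = 40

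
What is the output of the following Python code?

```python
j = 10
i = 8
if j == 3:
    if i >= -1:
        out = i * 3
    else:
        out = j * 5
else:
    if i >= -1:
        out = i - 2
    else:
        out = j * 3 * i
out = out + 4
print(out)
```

j=10, i=8
j == 3 is False; i >= -1 is True
→ out = i - 2 = 6
out = 6+4 = 10

10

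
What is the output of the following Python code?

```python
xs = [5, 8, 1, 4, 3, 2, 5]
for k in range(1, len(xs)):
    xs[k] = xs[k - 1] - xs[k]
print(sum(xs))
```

-52

k=1: xs[1] = 5-8 = -3 → [5, -3, 1, 4, 3, 2, 5]
k=2: xs[2] = (-3)-1 = -4 → [5, -3, -4, 4, 3, 2, 5]
k=3: xs[3] = (-4)-4 = -8 → [5, -3, -4, -8, 3, 2, 5]
k=4: xs[4] = (-8)-3 = -11 → [5, -3, -4, -8, -11, 2, 5]
k=5: xs[5] = (-11)-2 = -13 → [5, -3, -4, -8, -11, -13, 5]
k=6: xs[6] = (-13)-5 = -18 → [5, -3, -4, -8, -11, -13, -18]
sum = -52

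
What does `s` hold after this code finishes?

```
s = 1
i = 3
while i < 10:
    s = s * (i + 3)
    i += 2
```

5760

i=3: s = 1*6 = 6
i=5: s = 6*8 = 48
i=7: s = 48*10 = 480
i=9: s = 480*12 = 5760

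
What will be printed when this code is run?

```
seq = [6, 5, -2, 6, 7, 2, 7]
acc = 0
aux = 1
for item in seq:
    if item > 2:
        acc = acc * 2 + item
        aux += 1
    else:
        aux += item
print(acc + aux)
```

187

item=6: >2, acc = 0*2+6 = 6; aux=2
item=5: >2, acc = 6*2+5 = 17; aux=3
item=-2: not >2; aux=1
item=6: >2, acc = 17*2+6 = 40; aux=2
item=7: >2, acc = 40*2+7 = 87; aux=3
item=2: not >2; aux=5
item=7: >2, acc = 87*2+7 = 181; aux=6
acc+aux = 181+6 = 187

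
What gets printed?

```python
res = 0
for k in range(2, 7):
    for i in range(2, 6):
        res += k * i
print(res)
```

280

k=2,i=2: res = 0+4 = 4
k=2,i=3: res = 4+6 = 10
k=2,i=4: res = 10+8 = 18
k=2,i=5: res = 18+10 = 28
k=3,i=2: res = 28+6 = 34
k=3,i=3: res = 34+9 = 43
k=3,i=4: res = 43+12 = 55
k=3,i=5: res = 55+15 = 70
k=4,i=2: res = 70+8 = 78
k=4,i=3: res = 78+12 = 90
k=4,i=4: res = 90+16 = 106
k=4,i=5: res = 106+20 = 126
k=5,i=2: res = 126+10 = 136
k=5,i=3: res = 136+15 = 151
k=5,i=4: res = 151+20 = 171
k=5,i=5: res = 171+25 = 196
k=6,i=2: res = 196+12 = 208
k=6,i=3: res = 208+18 = 226
k=6,i=4: res = 226+24 = 250
k=6,i=5: res = 250+30 = 280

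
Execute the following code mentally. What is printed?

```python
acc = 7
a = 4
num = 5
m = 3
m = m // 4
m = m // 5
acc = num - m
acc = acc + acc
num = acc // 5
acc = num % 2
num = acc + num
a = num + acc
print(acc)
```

m = 3//4 = 0
m = 0//5 = 0
acc = 5-0 = 5
acc = 5+5 = 10
num = 10//5 = 2
acc = 2%2 = 0
num = 0+2 = 2
a = 2+0 = 2

0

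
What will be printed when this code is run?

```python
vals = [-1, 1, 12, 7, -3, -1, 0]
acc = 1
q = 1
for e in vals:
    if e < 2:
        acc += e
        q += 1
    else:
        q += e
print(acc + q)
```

e=-1: <2, acc = 1+(-1) = 0; q=2
e=1: <2, acc = 0+1 = 1; q=3
e=12: not <2; q=15
e=7: not <2; q=22
e=-3: <2, acc = 1+(-3) = -2; q=23
e=-1: <2, acc = (-2)+(-1) = -3; q=24
e=0: <2, acc = (-3)+0 = -3; q=25
acc+q = (-3)+25 = 22

22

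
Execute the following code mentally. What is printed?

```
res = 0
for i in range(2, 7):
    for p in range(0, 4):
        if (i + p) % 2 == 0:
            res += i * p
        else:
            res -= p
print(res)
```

i=2,p=0: even sum, res = 0+0 = 0
i=2,p=1: odd sum, res = 0-1 = -1
i=2,p=2: even sum, res = (-1)+4 = 3
i=2,p=3: odd sum, res = 3-3 = 0
i=3,p=0: odd sum, res = 0-0 = 0
i=3,p=1: even sum, res = 0+3 = 3
i=3,p=2: odd sum, res = 3-2 = 1
i=3,p=3: even sum, res = 1+9 = 10
i=4,p=0: even sum, res = 10+0 = 10
i=4,p=1: odd sum, res = 10-1 = 9
i=4,p=2: even sum, res = 9+8 = 17
i=4,p=3: odd sum, res = 17-3 = 14
i=5,p=0: odd sum, res = 14-0 = 14
i=5,p=1: even sum, res = 14+5 = 19
i=5,p=2: odd sum, res = 19-2 = 17
i=5,p=3: even sum, res = 17+15 = 32
i=6,p=0: even sum, res = 32+0 = 32
i=6,p=1: odd sum, res = 32-1 = 31
i=6,p=2: even sum, res = 31+12 = 43
i=6,p=3: odd sum, res = 43-3 = 40

40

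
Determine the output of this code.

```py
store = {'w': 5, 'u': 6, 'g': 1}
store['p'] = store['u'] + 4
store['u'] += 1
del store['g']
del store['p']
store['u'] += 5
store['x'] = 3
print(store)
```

{'w': 5, 'u': 12, 'x': 3}

store['p'] = store['u']+4 = 10 → {'w': 5, 'u': 6, 'g': 1, 'p': 10}
store['u'] = 6+1 = 7 → {'w': 5, 'u': 7, 'g': 1, 'p': 10}
del 'g' → {'w': 5, 'u': 7, 'p': 10}
del 'p' → {'w': 5, 'u': 7}
store['u'] = 7+5 = 12 → {'w': 5, 'u': 12}
store['x'] = 3 → {'w': 5, 'u': 12, 'x': 3}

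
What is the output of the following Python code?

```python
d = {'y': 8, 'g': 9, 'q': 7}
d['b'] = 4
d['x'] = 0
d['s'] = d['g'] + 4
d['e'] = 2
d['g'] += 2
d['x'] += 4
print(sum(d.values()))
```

d['b'] = 4 → {'y': 8, 'g': 9, 'q': 7, 'b': 4}
d['x'] = 0 → {'y': 8, 'g': 9, 'q': 7, 'b': 4, 'x': 0}
d['s'] = d['g']+4 = 13 → {'y': 8, 'g': 9, 'q': 7, 'b': 4, 'x': 0, 's': 13}
d['e'] = 2 → {'y': 8, 'g': 9, 'q': 7, 'b': 4, 'x': 0, 's': 13, 'e': 2}
d['g'] = 9+2 = 11 → {'y': 8, 'g': 11, 'q': 7, 'b': 4, 'x': 0, 's': 13, 'e': 2}
d['x'] = 0+4 = 4 → {'y': 8, 'g': 11, 'q': 7, 'b': 4, 'x': 4, 's': 13, 'e': 2}
sum of values = 49

49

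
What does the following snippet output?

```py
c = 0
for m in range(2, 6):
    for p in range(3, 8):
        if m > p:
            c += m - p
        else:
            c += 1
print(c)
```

21

m=2,p=3: not 2>3, c = 0+1 = 1
m=2,p=4: not 2>4, c = 1+1 = 2
m=2,p=5: not 2>5, c = 2+1 = 3
m=2,p=6: not 2>6, c = 3+1 = 4
m=2,p=7: not 2>7, c = 4+1 = 5
m=3,p=3: not 3>3, c = 5+1 = 6
m=3,p=4: not 3>4, c = 6+1 = 7
m=3,p=5: not 3>5, c = 7+1 = 8
m=3,p=6: not 3>6, c = 8+1 = 9
m=3,p=7: not 3>7, c = 9+1 = 10
m=4,p=3: 4>3, c = 10+1 = 11
m=4,p=4: not 4>4, c = 11+1 = 12
m=4,p=5: not 4>5, c = 12+1 = 13
m=4,p=6: not 4>6, c = 13+1 = 14
m=4,p=7: not 4>7, c = 14+1 = 15
m=5,p=3: 5>3, c = 15+2 = 17
m=5,p=4: 5>4, c = 17+1 = 18
m=5,p=5: not 5>5, c = 18+1 = 19
m=5,p=6: not 5>6, c = 19+1 = 20
m=5,p=7: not 5>7, c = 20+1 = 21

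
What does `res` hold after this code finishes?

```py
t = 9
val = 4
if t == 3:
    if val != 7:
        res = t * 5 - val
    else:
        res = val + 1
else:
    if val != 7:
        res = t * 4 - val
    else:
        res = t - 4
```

t=9, val=4
t == 3 is False; val != 7 is True
→ res = t * 4 - val = 32

32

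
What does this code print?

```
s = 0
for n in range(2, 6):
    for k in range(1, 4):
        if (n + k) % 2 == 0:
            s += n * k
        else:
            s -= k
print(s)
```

n=2,k=1: odd sum, s = 0-1 = -1
n=2,k=2: even sum, s = (-1)+4 = 3
n=2,k=3: odd sum, s = 3-3 = 0
n=3,k=1: even sum, s = 0+3 = 3
n=3,k=2: odd sum, s = 3-2 = 1
n=3,k=3: even sum, s = 1+9 = 10
n=4,k=1: odd sum, s = 10-1 = 9
n=4,k=2: even sum, s = 9+8 = 17
n=4,k=3: odd sum, s = 17-3 = 14
n=5,k=1: even sum, s = 14+5 = 19
n=5,k=2: odd sum, s = 19-2 = 17
n=5,k=3: even sum, s = 17+15 = 32

32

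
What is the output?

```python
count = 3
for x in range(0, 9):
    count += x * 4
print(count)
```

147

x=0: count = 3+0*4 = 3
x=1: count = 3+1*4 = 7
x=2: count = 7+2*4 = 15
x=3: count = 15+3*4 = 27
x=4: count = 27+4*4 = 43
x=5: count = 43+5*4 = 63
x=6: count = 63+6*4 = 87
x=7: count = 87+7*4 = 115
x=8: count = 115+8*4 = 147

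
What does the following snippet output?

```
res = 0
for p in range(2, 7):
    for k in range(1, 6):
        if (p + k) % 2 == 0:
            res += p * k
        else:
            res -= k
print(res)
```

105

p=2,k=1: odd sum, res = 0-1 = -1
p=2,k=2: even sum, res = (-1)+4 = 3
p=2,k=3: odd sum, res = 3-3 = 0
p=2,k=4: even sum, res = 0+8 = 8
p=2,k=5: odd sum, res = 8-5 = 3
p=3,k=1: even sum, res = 3+3 = 6
p=3,k=2: odd sum, res = 6-2 = 4
p=3,k=3: even sum, res = 4+9 = 13
p=3,k=4: odd sum, res = 13-4 = 9
p=3,k=5: even sum, res = 9+15 = 24
p=4,k=1: odd sum, res = 24-1 = 23
p=4,k=2: even sum, res = 23+8 = 31
p=4,k=3: odd sum, res = 31-3 = 28
p=4,k=4: even sum, res = 28+16 = 44
p=4,k=5: odd sum, res = 44-5 = 39
p=5,k=1: even sum, res = 39+5 = 44
p=5,k=2: odd sum, res = 44-2 = 42
p=5,k=3: even sum, res = 42+15 = 57
p=5,k=4: odd sum, res = 57-4 = 53
p=5,k=5: even sum, res = 53+25 = 78
p=6,k=1: odd sum, res = 78-1 = 77
p=6,k=2: even sum, res = 77+12 = 89
p=6,k=3: odd sum, res = 89-3 = 86
p=6,k=4: even sum, res = 86+24 = 110
p=6,k=5: odd sum, res = 110-5 = 105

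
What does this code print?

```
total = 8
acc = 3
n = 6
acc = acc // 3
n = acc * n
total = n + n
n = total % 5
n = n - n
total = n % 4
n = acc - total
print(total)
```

acc = 3//3 = 1
n = 1*6 = 6
total = 6+6 = 12
n = 12%5 = 2
n = 2-2 = 0
total = 0%4 = 0
n = 1-0 = 1

0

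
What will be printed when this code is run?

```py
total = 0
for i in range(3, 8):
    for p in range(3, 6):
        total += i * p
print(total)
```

i=3,p=3: total = 0+9 = 9
i=3,p=4: total = 9+12 = 21
i=3,p=5: total = 21+15 = 36
i=4,p=3: total = 36+12 = 48
i=4,p=4: total = 48+16 = 64
i=4,p=5: total = 64+20 = 84
i=5,p=3: total = 84+15 = 99
i=5,p=4: total = 99+20 = 119
i=5,p=5: total = 119+25 = 144
i=6,p=3: total = 144+18 = 162
i=6,p=4: total = 162+24 = 186
i=6,p=5: total = 186+30 = 216
i=7,p=3: total = 216+21 = 237
i=7,p=4: total = 237+28 = 265
i=7,p=5: total = 265+35 = 300

300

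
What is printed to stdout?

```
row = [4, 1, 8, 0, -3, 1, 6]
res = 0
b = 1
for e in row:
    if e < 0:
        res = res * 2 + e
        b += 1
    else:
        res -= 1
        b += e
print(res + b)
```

e=4: not <0, res = 0-1 = -1; b=5
e=1: not <0, res = (-1)-1 = -2; b=6
e=8: not <0, res = (-2)-1 = -3; b=14
e=0: not <0, res = (-3)-1 = -4; b=14
e=-3: <0, res = (-4)*2+(-3) = -11; b=15
e=1: not <0, res = (-11)-1 = -12; b=16
e=6: not <0, res = (-12)-1 = -13; b=22
res+b = (-13)+22 = 9

9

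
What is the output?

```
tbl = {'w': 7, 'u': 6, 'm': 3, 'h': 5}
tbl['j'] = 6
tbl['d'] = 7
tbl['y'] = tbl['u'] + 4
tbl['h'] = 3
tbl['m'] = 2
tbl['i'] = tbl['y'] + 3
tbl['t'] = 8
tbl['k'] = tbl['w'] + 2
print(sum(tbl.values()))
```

71

tbl['j'] = 6 → {'w': 7, 'u': 6, 'm': 3, 'h': 5, 'j': 6}
tbl['d'] = 7 → {'w': 7, 'u': 6, 'm': 3, 'h': 5, 'j': 6, 'd': 7}
tbl['y'] = tbl['u']+4 = 10 → {'w': 7, 'u': 6, 'm': 3, 'h': 5, 'j': 6, 'd': 7, 'y': 10}
tbl['h'] = 3 → {'w': 7, 'u': 6, 'm': 3, 'h': 3, 'j': 6, 'd': 7, 'y': 10}
tbl['m'] = 2 → {'w': 7, 'u': 6, 'm': 2, 'h': 3, 'j': 6, 'd': 7, 'y': 10}
tbl['i'] = tbl['y']+3 = 13 → {'w': 7, 'u': 6, 'm': 2, 'h': 3, 'j': 6, 'd': 7, 'y': 10, 'i': 13}
tbl['t'] = 8 → {'w': 7, 'u': 6, 'm': 2, 'h': 3, 'j': 6, 'd': 7, 'y': 10, 'i': 13, 't': 8}
tbl['k'] = tbl['w']+2 = 9 → {'w': 7, 'u': 6, 'm': 2, 'h': 3, 'j': 6, 'd': 7, 'y': 10, 'i': 13, 't': 8, 'k': 9}
sum of values = 71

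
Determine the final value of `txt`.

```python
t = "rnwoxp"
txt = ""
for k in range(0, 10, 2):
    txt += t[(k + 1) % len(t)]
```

k=0: add t[1]='n' → 'n'
k=2: add t[3]='o' → 'no'
k=4: add t[5]='p' → 'nop'
k=6: add t[1]='n' → 'nopn'
k=8: add t[3]='o' → 'nopno'

'nopno'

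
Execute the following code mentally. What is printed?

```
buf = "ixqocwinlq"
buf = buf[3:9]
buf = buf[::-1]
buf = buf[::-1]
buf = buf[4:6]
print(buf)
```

nl

slice [3:9] → 'ocwinl'
reverse → 'lniwco'
reverse → 'ocwinl'
slice [4:6] → 'nl'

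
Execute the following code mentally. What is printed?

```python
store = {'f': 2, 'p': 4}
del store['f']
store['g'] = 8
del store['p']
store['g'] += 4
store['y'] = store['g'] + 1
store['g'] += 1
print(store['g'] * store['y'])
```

169

del 'f' → {'p': 4}
store['g'] = 8 → {'p': 4, 'g': 8}
del 'p' → {'g': 8}
store['g'] = 8+4 = 12 → {'g': 12}
store['y'] = store['g']+1 = 13 → {'g': 12, 'y': 13}
store['g'] = 12+1 = 13 → {'g': 13, 'y': 13}
store['g']*store['y'] = 13*13 = 169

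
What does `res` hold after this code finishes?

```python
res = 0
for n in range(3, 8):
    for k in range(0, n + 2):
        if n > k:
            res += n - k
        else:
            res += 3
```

n=3,k=0: 3>0, res = 0+3 = 3
n=3,k=1: 3>1, res = 3+2 = 5
n=3,k=2: 3>2, res = 5+1 = 6
n=3,k=3: not 3>3, res = 6+3 = 9
n=3,k=4: not 3>4, res = 9+3 = 12
n=4,k=0: 4>0, res = 12+4 = 16
n=4,k=1: 4>1, res = 16+3 = 19
n=4,k=2: 4>2, res = 19+2 = 21
n=4,k=3: 4>3, res = 21+1 = 22
n=4,k=4: not 4>4, res = 22+3 = 25
n=4,k=5: not 4>5, res = 25+3 = 28
n=5,k=0: 5>0, res = 28+5 = 33
n=5,k=1: 5>1, res = 33+4 = 37
n=5,k=2: 5>2, res = 37+3 = 40
n=5,k=3: 5>3, res = 40+2 = 42
n=5,k=4: 5>4, res = 42+1 = 43
n=5,k=5: not 5>5, res = 43+3 = 46
n=5,k=6: not 5>6, res = 46+3 = 49
n=6,k=0: 6>0, res = 49+6 = 55
n=6,k=1: 6>1, res = 55+5 = 60
n=6,k=2: 6>2, res = 60+4 = 64
n=6,k=3: 6>3, res = 64+3 = 67
n=6,k=4: 6>4, res = 67+2 = 69
n=6,k=5: 6>5, res = 69+1 = 70
n=6,k=6: not 6>6, res = 70+3 = 73
n=6,k=7: not 6>7, res = 73+3 = 76
n=7,k=0: 7>0, res = 76+7 = 83
n=7,k=1: 7>1, res = 83+6 = 89
n=7,k=2: 7>2, res = 89+5 = 94
n=7,k=3: 7>3, res = 94+4 = 98
n=7,k=4: 7>4, res = 98+3 = 101
n=7,k=5: 7>5, res = 101+2 = 103
n=7,k=6: 7>6, res = 103+1 = 104
n=7,k=7: not 7>7, res = 104+3 = 107
n=7,k=8: not 7>8, res = 107+3 = 110

110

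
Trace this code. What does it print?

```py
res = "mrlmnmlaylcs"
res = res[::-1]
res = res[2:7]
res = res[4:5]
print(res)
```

m

reverse → 'sclyalmnmlrm'
slice [2:7] → 'lyalm'
slice [4:5] → 'm'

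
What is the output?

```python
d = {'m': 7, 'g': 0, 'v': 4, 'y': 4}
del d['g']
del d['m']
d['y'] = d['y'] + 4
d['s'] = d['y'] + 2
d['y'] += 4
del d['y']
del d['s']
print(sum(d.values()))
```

4

del 'g' → {'m': 7, 'v': 4, 'y': 4}
del 'm' → {'v': 4, 'y': 4}
d['y'] = d['y']+4 = 8 → {'v': 4, 'y': 8}
d['s'] = d['y']+2 = 10 → {'v': 4, 'y': 8, 's': 10}
d['y'] = 8+4 = 12 → {'v': 4, 'y': 12, 's': 10}
del 'y' → {'v': 4, 's': 10}
del 's' → {'v': 4}
sum of values = 4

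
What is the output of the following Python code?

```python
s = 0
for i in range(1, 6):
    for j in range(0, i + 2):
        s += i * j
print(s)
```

210

i=1,j=0: s = 0+0 = 0
i=1,j=1: s = 0+1 = 1
i=1,j=2: s = 1+2 = 3
i=2,j=0: s = 3+0 = 3
i=2,j=1: s = 3+2 = 5
i=2,j=2: s = 5+4 = 9
i=2,j=3: s = 9+6 = 15
i=3,j=0: s = 15+0 = 15
i=3,j=1: s = 15+3 = 18
i=3,j=2: s = 18+6 = 24
i=3,j=3: s = 24+9 = 33
i=3,j=4: s = 33+12 = 45
i=4,j=0: s = 45+0 = 45
i=4,j=1: s = 45+4 = 49
i=4,j=2: s = 49+8 = 57
i=4,j=3: s = 57+12 = 69
i=4,j=4: s = 69+16 = 85
i=4,j=5: s = 85+20 = 105
i=5,j=0: s = 105+0 = 105
i=5,j=1: s = 105+5 = 110
i=5,j=2: s = 110+10 = 120
i=5,j=3: s = 120+15 = 135
i=5,j=4: s = 135+20 = 155
i=5,j=5: s = 155+25 = 180
i=5,j=6: s = 180+30 = 210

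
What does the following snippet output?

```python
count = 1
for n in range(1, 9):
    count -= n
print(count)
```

-35

n=1: count = 1-1 = 0
n=2: count = 0-2 = -2
n=3: count = (-2)-3 = -5
n=4: count = (-5)-4 = -9
n=5: count = (-9)-5 = -14
n=6: count = (-14)-6 = -20
n=7: count = (-20)-7 = -27
n=8: count = (-27)-8 = -35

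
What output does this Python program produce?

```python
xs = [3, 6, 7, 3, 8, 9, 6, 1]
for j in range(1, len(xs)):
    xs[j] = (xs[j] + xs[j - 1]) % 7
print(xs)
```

[3, 2, 2, 5, 6, 1, 0, 1]

j=1: xs[1] = (6+3)%7 = 2 → [3, 2, 7, 3, 8, 9, 6, 1]
j=2: xs[2] = (7+2)%7 = 2 → [3, 2, 2, 3, 8, 9, 6, 1]
j=3: xs[3] = (3+2)%7 = 5 → [3, 2, 2, 5, 8, 9, 6, 1]
j=4: xs[4] = (8+5)%7 = 6 → [3, 2, 2, 5, 6, 9, 6, 1]
j=5: xs[5] = (9+6)%7 = 1 → [3, 2, 2, 5, 6, 1, 6, 1]
j=6: xs[6] = (6+1)%7 = 0 → [3, 2, 2, 5, 6, 1, 0, 1]
j=7: xs[7] = (1+0)%7 = 1 → [3, 2, 2, 5, 6, 1, 0, 1]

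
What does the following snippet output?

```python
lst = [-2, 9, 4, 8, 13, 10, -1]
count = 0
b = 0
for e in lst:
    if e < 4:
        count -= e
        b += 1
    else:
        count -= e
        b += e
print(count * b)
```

e=-2: <4, count = 0-(-2) = 2; b=1
e=9: not <4, count = 2-9 = -7; b=10
e=4: not <4, count = (-7)-4 = -11; b=14
e=8: not <4, count = (-11)-8 = -19; b=22
e=13: not <4, count = (-19)-13 = -32; b=35
e=10: not <4, count = (-32)-10 = -42; b=45
e=-1: <4, count = (-42)-(-1) = -41; b=46
count*b = (-41)*46 = -1886

-1886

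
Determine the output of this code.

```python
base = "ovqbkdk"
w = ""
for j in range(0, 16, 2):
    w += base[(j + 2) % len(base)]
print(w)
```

qkkvbdoq

j=0: add base[2]='q' → 'q'
j=2: add base[4]='k' → 'qk'
j=4: add base[6]='k' → 'qkk'
j=6: add base[1]='v' → 'qkkv'
j=8: add base[3]='b' → 'qkkvb'
j=10: add base[5]='d' → 'qkkvbd'
j=12: add base[0]='o' → 'qkkvbdo'
j=14: add base[2]='q' → 'qkkvbdoq'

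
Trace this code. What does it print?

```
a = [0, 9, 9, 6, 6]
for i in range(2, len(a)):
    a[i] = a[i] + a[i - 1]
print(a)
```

i=2: a[2] = 9+9 = 18 → [0, 9, 18, 6, 6]
i=3: a[3] = 6+18 = 24 → [0, 9, 18, 24, 6]
i=4: a[4] = 6+24 = 30 → [0, 9, 18, 24, 30]

[0, 9, 18, 24, 30]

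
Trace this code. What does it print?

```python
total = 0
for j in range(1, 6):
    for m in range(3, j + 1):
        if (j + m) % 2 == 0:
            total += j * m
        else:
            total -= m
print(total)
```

58

j=3,m=3: even sum, total = 0+9 = 9
j=4,m=3: odd sum, total = 9-3 = 6
j=4,m=4: even sum, total = 6+16 = 22
j=5,m=3: even sum, total = 22+15 = 37
j=5,m=4: odd sum, total = 37-4 = 33
j=5,m=5: even sum, total = 33+25 = 58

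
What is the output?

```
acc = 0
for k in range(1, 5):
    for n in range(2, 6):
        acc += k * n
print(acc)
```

140

k=1,n=2: acc = 0+2 = 2
k=1,n=3: acc = 2+3 = 5
k=1,n=4: acc = 5+4 = 9
k=1,n=5: acc = 9+5 = 14
k=2,n=2: acc = 14+4 = 18
k=2,n=3: acc = 18+6 = 24
k=2,n=4: acc = 24+8 = 32
k=2,n=5: acc = 32+10 = 42
k=3,n=2: acc = 42+6 = 48
k=3,n=3: acc = 48+9 = 57
k=3,n=4: acc = 57+12 = 69
k=3,n=5: acc = 69+15 = 84
k=4,n=2: acc = 84+8 = 92
k=4,n=3: acc = 92+12 = 104
k=4,n=4: acc = 104+16 = 120
k=4,n=5: acc = 120+20 = 140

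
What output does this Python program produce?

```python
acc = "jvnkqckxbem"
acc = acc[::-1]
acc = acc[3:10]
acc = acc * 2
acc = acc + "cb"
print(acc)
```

xkcqknvxkcqknvcb

reverse → 'mebxkcqknvj'
slice [3:10] → 'xkcqknv'
repeat ×2 → 'xkcqknvxkcqknv'
+ 'cb' → 'xkcqknvxkcqknvcb'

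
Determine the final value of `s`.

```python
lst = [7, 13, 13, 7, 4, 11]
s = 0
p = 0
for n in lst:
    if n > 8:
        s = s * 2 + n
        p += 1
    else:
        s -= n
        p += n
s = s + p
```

32

n=7: not >8, s = 0-7 = -7; p=7
n=13: >8, s = (-7)*2+13 = -1; p=8
n=13: >8, s = (-1)*2+13 = 11; p=9
n=7: not >8, s = 11-7 = 4; p=16
n=4: not >8, s = 4-4 = 0; p=20
n=11: >8, s = 0*2+11 = 11; p=21
s+p = 11+21 = 32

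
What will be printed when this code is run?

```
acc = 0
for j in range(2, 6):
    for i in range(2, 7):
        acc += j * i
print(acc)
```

j=2,i=2: acc = 0+4 = 4
j=2,i=3: acc = 4+6 = 10
j=2,i=4: acc = 10+8 = 18
j=2,i=5: acc = 18+10 = 28
j=2,i=6: acc = 28+12 = 40
j=3,i=2: acc = 40+6 = 46
j=3,i=3: acc = 46+9 = 55
j=3,i=4: acc = 55+12 = 67
j=3,i=5: acc = 67+15 = 82
j=3,i=6: acc = 82+18 = 100
j=4,i=2: acc = 100+8 = 108
j=4,i=3: acc = 108+12 = 120
j=4,i=4: acc = 120+16 = 136
j=4,i=5: acc = 136+20 = 156
j=4,i=6: acc = 156+24 = 180
j=5,i=2: acc = 180+10 = 190
j=5,i=3: acc = 190+15 = 205
j=5,i=4: acc = 205+20 = 225
j=5,i=5: acc = 225+25 = 250
j=5,i=6: acc = 250+30 = 280

280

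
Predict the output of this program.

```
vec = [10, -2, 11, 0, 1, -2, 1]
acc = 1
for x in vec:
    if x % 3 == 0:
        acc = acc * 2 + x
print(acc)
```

x=10: not %3==0
x=-2: not %3==0
x=11: not %3==0
x=0: %3==0, acc = 1*2+0 = 2
x=1: not %3==0
x=-2: not %3==0
x=1: not %3==0

2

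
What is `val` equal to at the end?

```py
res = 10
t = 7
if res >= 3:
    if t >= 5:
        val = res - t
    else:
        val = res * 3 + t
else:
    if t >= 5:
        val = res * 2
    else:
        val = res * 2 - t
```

3

res=10, t=7
res >= 3 is True; t >= 5 is True
→ val = res - t = 3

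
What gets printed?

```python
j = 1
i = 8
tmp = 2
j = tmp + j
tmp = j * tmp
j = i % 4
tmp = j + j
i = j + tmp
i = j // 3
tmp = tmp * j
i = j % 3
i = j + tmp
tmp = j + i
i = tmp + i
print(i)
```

0

j = 2+1 = 3
tmp = 3*2 = 6
j = 8%4 = 0
tmp = 0+0 = 0
i = 0+0 = 0
i = 0//3 = 0
tmp = 0*0 = 0
i = 0%3 = 0
i = 0+0 = 0
tmp = 0+0 = 0
i = 0+0 = 0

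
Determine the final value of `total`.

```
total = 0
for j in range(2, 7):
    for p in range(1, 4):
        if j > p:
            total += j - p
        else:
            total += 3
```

j=2,p=1: 2>1, total = 0+1 = 1
j=2,p=2: not 2>2, total = 1+3 = 4
j=2,p=3: not 2>3, total = 4+3 = 7
j=3,p=1: 3>1, total = 7+2 = 9
j=3,p=2: 3>2, total = 9+1 = 10
j=3,p=3: not 3>3, total = 10+3 = 13
j=4,p=1: 4>1, total = 13+3 = 16
j=4,p=2: 4>2, total = 16+2 = 18
j=4,p=3: 4>3, total = 18+1 = 19
j=5,p=1: 5>1, total = 19+4 = 23
j=5,p=2: 5>2, total = 23+3 = 26
j=5,p=3: 5>3, total = 26+2 = 28
j=6,p=1: 6>1, total = 28+5 = 33
j=6,p=2: 6>2, total = 33+4 = 37
j=6,p=3: 6>3, total = 37+3 = 40

40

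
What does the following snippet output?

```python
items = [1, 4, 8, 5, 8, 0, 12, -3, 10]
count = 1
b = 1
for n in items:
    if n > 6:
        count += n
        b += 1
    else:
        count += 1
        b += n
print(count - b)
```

32

n=1: not >6, count = 1+1 = 2; b=2
n=4: not >6, count = 2+1 = 3; b=6
n=8: >6, count = 3+8 = 11; b=7
n=5: not >6, count = 11+1 = 12; b=12
n=8: >6, count = 12+8 = 20; b=13
n=0: not >6, count = 20+1 = 21; b=13
n=12: >6, count = 21+12 = 33; b=14
n=-3: not >6, count = 33+1 = 34; b=11
n=10: >6, count = 34+10 = 44; b=12
count-b = 44-12 = 32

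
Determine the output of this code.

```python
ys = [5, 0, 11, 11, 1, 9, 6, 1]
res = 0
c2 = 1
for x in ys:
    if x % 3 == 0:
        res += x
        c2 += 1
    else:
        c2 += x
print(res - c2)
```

x=5: not %3==0; c2=6
x=0: %3==0, res = 0+0 = 0; c2=7
x=11: not %3==0; c2=18
x=11: not %3==0; c2=29
x=1: not %3==0; c2=30
x=9: %3==0, res = 0+9 = 9; c2=31
x=6: %3==0, res = 9+6 = 15; c2=32
x=1: not %3==0; c2=33
res-c2 = 15-33 = -18

-18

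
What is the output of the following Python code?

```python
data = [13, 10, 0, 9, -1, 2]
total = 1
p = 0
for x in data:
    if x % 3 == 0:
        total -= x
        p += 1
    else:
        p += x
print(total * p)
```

-208

x=13: not %3==0; p=13
x=10: not %3==0; p=23
x=0: %3==0, total = 1-0 = 1; p=24
x=9: %3==0, total = 1-9 = -8; p=25
x=-1: not %3==0; p=24
x=2: not %3==0; p=26
total*p = (-8)*26 = -208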